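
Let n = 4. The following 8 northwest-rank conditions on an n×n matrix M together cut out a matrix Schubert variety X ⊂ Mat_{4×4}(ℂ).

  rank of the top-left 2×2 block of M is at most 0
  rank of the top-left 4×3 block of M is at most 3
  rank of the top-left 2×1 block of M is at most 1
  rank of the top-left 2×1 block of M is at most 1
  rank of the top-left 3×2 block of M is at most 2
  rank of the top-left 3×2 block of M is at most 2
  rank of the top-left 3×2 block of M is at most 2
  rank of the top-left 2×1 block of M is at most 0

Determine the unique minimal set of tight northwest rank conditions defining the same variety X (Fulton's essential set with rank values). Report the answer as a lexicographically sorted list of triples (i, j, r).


Recovering R(i,j) via the rank-extension bound from the 8 conditions:

  R[1]: 0 0 1 1
  R[2]: 0 0 1 2
  R[3]: 1 1 2 3
  R[4]: 1 2 3 4

so w = (3, 4, 1, 2).

D(w) has 4 cells with 1 SE-corner; essential set:

[(2, 2, 0)]


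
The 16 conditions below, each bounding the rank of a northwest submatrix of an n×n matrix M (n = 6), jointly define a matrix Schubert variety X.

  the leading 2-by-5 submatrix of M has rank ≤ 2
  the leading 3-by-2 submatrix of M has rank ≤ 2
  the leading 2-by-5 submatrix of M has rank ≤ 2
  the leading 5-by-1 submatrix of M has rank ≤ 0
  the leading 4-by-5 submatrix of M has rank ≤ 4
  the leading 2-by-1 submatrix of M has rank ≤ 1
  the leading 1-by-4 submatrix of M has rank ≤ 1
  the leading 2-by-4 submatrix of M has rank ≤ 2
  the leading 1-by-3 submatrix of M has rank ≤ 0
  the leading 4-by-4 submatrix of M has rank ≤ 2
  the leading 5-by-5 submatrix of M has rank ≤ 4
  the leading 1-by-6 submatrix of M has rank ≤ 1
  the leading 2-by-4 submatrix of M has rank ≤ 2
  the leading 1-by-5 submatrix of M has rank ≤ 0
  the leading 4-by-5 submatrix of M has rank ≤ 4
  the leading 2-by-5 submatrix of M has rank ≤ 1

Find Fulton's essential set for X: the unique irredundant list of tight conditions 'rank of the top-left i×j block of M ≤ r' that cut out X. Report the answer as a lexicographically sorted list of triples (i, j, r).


Rank table r_w(6×6) implied by the 16 constraints:

  i=1: 0  0  0  0  0  1
  i=2: 0  1  1  1  1  2
  i=3: 0  1  2  2  2  3
  i=4: 0  1  2  2  3  4
  i=5: 0  1  2  3  4  5
  i=6: 1  2  3  4  5  6

hence w(1..6) = (6, 2, 3, 5, 4, 1).

|D(w)|=10, |Ess(w)|=3:

[(1, 5, 0), (4, 4, 2), (5, 1, 0)]


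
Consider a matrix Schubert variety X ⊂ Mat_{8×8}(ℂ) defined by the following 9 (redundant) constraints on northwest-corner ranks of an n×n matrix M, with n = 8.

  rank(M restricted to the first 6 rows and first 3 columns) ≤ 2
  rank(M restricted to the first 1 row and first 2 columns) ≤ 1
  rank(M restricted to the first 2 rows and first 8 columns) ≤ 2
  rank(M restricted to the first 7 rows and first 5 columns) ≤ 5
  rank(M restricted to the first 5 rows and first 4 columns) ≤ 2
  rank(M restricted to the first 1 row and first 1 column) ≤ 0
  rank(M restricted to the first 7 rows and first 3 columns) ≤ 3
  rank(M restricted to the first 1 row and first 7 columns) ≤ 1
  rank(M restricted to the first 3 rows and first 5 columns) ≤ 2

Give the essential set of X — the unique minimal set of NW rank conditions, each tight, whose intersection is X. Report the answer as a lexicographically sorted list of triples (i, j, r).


Recovering R(i,j) via the rank-extension bound from the 9 conditions:

  row 1: 0  1  1  1  1  1  1  1
  row 2: 1  2  2  2  2  2  2  2
  row 3: 1  2  2  2  2  3  3  3
  row 4: 1  2  2  2  3  4  4  4
  row 5: 1  2  2  2  3  4  5  5
  row 6: 1  2  2  3  4  5  6  6
  row 7: 1  2  3  4  5  6  7  7
  row 8: 1  2  3  4  5  6  7  8

hence w(1..8) = (2, 1, 6, 5, 7, 4, 3, 8).

|D(w)|=9, |Ess(w)|=4:

[(1, 1, 0), (3, 5, 2), (5, 4, 2), (6, 3, 2)]


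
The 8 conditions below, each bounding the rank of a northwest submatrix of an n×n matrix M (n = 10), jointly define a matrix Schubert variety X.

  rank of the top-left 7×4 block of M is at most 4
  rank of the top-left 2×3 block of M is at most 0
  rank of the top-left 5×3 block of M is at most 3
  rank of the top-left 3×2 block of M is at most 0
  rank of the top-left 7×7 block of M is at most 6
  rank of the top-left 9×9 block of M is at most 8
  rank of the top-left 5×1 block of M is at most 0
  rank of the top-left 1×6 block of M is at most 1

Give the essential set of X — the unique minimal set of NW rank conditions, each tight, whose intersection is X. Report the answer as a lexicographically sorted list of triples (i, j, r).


Reconstructing r_w from the 8 given conditions:

  0  0  0  1  1  1  1  1  1  1
  0  0  0  1  2  2  2  2  2  2
  0  0  1  2  3  3  3  3  3  3
  0  1  2  3  4  4  4  4  4  4
  0  1  2  3  4  5  5  5  5  5
  1  2  3  4  5  6  6  6  6  6
  1  2  3  4  5  6  6  7  7  7
  1  2  3  4  5  6  7  8  8  8
  1  2  3  4  5  6  7  8  8  9
  1  2  3  4  5  6  7  8  9  10

the unique w with this rank table is (4, 5, 3, 2, 6, 1, 8, 7, 10, 9).

D(w) has 12 cells with 5 SE-corners; essential set:

[(2, 3, 0), (3, 2, 0), (5, 1, 0), (7, 7, 6), (9, 9, 8)]


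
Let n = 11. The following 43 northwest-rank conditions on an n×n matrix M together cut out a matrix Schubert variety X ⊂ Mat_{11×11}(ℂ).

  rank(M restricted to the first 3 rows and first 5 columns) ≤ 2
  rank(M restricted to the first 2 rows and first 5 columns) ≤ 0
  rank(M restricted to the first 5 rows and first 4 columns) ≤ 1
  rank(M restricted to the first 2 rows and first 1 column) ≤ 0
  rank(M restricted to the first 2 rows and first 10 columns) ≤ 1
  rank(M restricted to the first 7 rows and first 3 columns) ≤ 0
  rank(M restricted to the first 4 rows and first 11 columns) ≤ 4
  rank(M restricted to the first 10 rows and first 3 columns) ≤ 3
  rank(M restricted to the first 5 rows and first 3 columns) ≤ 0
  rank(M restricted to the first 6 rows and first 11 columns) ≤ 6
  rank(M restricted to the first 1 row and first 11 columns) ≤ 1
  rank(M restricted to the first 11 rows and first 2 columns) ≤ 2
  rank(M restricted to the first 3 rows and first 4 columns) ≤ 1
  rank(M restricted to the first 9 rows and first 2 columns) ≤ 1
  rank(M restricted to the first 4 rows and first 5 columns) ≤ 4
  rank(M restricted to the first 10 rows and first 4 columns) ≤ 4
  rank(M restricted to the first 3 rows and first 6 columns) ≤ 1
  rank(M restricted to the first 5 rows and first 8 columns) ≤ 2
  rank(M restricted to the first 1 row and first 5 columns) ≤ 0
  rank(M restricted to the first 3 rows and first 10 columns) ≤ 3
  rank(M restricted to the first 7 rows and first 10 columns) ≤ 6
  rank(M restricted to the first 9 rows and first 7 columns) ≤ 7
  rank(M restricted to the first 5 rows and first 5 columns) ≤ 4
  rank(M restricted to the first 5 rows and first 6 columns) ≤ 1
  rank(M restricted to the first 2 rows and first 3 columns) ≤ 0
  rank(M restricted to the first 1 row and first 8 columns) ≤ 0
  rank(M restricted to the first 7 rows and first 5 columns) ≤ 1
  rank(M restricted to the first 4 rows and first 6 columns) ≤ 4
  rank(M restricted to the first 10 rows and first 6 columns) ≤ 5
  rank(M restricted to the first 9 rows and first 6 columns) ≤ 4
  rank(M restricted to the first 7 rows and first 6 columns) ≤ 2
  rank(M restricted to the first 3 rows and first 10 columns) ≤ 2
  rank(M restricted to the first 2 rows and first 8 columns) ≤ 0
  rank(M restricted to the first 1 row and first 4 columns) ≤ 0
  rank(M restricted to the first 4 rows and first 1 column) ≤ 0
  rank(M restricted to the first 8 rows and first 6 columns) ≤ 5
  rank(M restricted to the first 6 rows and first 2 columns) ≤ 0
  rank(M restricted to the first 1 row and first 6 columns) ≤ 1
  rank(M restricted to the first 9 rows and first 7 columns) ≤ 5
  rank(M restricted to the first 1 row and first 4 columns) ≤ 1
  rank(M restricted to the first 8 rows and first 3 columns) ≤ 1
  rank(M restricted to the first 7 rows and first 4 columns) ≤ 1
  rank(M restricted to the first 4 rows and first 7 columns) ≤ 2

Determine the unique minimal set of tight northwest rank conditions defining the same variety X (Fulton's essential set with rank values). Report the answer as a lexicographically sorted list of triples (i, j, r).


Rank table r_w(11×11) implied by the 43 constraints:

  row 1: 0 | 0 | 0 | 0 | 0 | 0 | 0 | 0 | 1 | 1 | 1
  row 2: 0 | 0 | 0 | 0 | 0 | 0 | 0 | 0 | 1 | 1 | 2
  row 3: 0 | 0 | 0 | 1 | 1 | 1 | 1 | 1 | 2 | 2 | 3
  row 4: 0 | 0 | 0 | 1 | 1 | 1 | 2 | 2 | 3 | 3 | 4
  row 5: 0 | 0 | 0 | 1 | 1 | 1 | 2 | 2 | 3 | 4 | 5
  row 6: 0 | 0 | 0 | 1 | 1 | 2 | 3 | 3 | 4 | 5 | 6
  row 7: 0 | 0 | 0 | 1 | 1 | 2 | 3 | 4 | 5 | 6 | 7
  row 8: 1 | 1 | 1 | 2 | 2 | 3 | 4 | 5 | 6 | 7 | 8
  row 9: 1 | 1 | 2 | 3 | 3 | 4 | 5 | 6 | 7 | 8 | 9
  row 10: 1 | 2 | 3 | 4 | 4 | 5 | 6 | 7 | 8 | 9 | 10
  row 11: 1 | 2 | 3 | 4 | 5 | 6 | 7 | 8 | 9 | 10 | 11

hence w(1..11) = (9, 11, 4, 7, 10, 6, 8, 1, 3, 2, 5).

7 SE-corners of the 40-cell Rothe diagram give Ess(w):

[(2, 8, 0), (2, 10, 1), (5, 6, 1), (5, 8, 2), (7, 3, 0), (7, 5, 1), (9, 2, 1)]


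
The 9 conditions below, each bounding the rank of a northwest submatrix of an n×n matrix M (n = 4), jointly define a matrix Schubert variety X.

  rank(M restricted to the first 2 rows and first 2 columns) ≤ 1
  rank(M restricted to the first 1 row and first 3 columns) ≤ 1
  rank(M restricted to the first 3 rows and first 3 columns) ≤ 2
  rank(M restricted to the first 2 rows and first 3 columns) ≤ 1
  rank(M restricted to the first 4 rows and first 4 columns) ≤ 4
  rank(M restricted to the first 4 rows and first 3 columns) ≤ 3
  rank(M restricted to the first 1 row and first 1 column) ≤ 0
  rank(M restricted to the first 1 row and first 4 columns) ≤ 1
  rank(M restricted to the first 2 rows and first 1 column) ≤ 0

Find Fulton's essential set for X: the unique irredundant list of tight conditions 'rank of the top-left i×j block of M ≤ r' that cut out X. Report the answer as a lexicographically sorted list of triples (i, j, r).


Propagating the 9 rank bounds to every northwest block:

  0 1 1 1
  0 1 1 2
  1 2 2 3
  1 2 3 4

the unique w with this rank table is (2, 4, 1, 3).

ℓ(w)=3; the 2 essential cells (i,j,r):

[(2, 1, 0), (2, 3, 1)]


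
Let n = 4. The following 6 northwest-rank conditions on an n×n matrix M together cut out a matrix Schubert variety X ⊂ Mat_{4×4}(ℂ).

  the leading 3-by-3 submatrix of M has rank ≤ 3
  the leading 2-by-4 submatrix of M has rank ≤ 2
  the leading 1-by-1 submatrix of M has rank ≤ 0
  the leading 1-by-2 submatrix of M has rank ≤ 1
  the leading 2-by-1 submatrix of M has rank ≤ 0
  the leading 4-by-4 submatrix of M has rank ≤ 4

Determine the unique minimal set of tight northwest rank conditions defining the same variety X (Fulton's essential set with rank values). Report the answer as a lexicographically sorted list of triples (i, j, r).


Propagating the 6 rank bounds to every northwest block:

  R[1]: 0 1 1 1
  R[2]: 0 1 2 2
  R[3]: 1 2 3 3
  R[4]: 1 2 3 4

the unique w with this rank table is (2, 3, 1, 4).

ℓ(w)=2; the 1 essential cell (i,j,r):

[(2, 1, 0)]


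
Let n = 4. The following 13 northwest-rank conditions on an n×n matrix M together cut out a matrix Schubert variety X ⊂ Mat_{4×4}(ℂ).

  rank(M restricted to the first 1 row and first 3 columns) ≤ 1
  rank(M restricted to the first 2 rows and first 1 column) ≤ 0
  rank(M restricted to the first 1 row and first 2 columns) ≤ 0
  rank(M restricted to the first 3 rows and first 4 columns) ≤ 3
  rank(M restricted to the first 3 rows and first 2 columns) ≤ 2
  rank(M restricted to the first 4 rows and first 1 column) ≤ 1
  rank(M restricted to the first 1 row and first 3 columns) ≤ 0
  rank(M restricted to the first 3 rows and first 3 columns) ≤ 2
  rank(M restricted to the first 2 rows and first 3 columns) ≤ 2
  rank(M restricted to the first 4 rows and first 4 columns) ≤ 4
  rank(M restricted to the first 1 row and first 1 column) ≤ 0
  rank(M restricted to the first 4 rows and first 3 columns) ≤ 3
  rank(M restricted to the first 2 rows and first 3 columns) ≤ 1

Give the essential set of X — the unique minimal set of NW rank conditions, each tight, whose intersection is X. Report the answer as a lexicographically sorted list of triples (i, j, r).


Computing R[i][j] = min implied NW-rank bound (n=4, 13 conditions):

  R[1]: 0 0 0 1
  R[2]: 0 1 1 2
  R[3]: 1 2 2 3
  R[4]: 1 2 3 4

giving w = (4, 2, 1, 3) via Δ²R.

|D(w)|=4, |Ess(w)|=2:

[(1, 3, 0), (2, 1, 0)]


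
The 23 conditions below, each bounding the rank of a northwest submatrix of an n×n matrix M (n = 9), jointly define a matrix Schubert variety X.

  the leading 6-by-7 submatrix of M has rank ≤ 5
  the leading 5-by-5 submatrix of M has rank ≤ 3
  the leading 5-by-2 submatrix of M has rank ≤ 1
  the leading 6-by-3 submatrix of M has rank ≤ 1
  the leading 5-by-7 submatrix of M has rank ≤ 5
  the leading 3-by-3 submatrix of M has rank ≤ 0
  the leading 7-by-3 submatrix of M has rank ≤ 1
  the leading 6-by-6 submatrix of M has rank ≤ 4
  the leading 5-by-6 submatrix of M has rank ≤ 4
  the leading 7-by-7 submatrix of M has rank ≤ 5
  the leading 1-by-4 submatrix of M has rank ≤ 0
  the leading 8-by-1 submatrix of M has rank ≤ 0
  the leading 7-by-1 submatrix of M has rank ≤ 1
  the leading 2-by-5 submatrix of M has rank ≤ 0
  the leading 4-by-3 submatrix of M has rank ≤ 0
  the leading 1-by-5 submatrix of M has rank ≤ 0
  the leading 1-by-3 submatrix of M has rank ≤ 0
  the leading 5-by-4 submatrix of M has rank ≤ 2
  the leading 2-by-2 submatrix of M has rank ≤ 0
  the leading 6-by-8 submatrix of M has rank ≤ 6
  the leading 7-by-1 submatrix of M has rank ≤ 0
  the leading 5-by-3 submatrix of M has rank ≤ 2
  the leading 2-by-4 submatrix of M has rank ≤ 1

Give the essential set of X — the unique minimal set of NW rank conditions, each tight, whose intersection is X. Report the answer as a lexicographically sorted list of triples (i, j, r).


Propagating the 23 rank bounds to every northwest block:

  0, 0, 0, 0, 0, 1, 1, 1, 1
  0, 0, 0, 0, 0, 1, 2, 2, 2
  0, 0, 0, 1, 1, 2, 3, 3, 3
  0, 0, 0, 1, 2, 3, 4, 4, 4
  0, 1, 1, 2, 3, 4, 5, 5, 5
  0, 1, 1, 2, 3, 4, 5, 6, 6
  0, 1, 1, 2, 3, 4, 5, 6, 7
  0, 1, 2, 3, 4, 5, 6, 7, 8
  1, 2, 3, 4, 5, 6, 7, 8, 9

giving w = (6, 7, 4, 5, 2, 8, 9, 3, 1) via Δ²R.

4 SE-corners of the 22-cell Rothe diagram give Ess(w):

[(2, 5, 0), (4, 3, 0), (7, 3, 1), (8, 1, 0)]


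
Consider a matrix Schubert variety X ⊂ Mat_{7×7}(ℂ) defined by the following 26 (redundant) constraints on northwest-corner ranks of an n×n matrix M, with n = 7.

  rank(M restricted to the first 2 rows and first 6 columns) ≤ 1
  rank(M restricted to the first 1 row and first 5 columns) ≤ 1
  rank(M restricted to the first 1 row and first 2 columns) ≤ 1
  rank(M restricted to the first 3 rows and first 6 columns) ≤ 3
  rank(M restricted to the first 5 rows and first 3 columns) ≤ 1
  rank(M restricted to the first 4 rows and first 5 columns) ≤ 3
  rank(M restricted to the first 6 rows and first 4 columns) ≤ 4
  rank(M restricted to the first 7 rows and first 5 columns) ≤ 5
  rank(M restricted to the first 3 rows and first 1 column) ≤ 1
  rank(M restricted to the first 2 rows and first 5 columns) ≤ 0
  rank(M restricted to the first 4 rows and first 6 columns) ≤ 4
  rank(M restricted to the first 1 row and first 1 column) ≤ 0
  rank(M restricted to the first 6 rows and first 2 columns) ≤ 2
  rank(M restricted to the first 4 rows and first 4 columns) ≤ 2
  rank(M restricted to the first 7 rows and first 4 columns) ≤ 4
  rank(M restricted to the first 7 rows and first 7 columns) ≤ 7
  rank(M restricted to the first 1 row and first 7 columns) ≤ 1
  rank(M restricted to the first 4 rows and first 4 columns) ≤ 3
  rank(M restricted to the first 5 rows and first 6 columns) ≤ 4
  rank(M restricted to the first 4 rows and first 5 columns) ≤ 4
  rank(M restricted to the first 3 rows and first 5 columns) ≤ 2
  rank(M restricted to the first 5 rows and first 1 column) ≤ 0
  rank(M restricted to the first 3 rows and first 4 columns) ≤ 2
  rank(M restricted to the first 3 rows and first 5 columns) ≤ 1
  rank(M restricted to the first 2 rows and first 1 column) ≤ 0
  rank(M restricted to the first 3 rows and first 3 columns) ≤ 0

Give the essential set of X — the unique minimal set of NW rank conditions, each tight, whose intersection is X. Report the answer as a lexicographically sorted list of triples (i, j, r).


Reconstructing r_w from the 26 given conditions:

  0, 0, 0, 0, 0, 1, 1
  0, 0, 0, 0, 0, 1, 2
  0, 0, 0, 1, 1, 2, 3
  0, 1, 1, 2, 2, 3, 4
  0, 1, 1, 2, 3, 4, 5
  1, 2, 2, 3, 4, 5, 6
  1, 2, 3, 4, 5, 6, 7

so w = (6, 7, 4, 2, 5, 1, 3).

4 SE-corners of the 16-cell Rothe diagram give Ess(w):

[(2, 5, 0), (3, 3, 0), (5, 1, 0), (5, 3, 1)]


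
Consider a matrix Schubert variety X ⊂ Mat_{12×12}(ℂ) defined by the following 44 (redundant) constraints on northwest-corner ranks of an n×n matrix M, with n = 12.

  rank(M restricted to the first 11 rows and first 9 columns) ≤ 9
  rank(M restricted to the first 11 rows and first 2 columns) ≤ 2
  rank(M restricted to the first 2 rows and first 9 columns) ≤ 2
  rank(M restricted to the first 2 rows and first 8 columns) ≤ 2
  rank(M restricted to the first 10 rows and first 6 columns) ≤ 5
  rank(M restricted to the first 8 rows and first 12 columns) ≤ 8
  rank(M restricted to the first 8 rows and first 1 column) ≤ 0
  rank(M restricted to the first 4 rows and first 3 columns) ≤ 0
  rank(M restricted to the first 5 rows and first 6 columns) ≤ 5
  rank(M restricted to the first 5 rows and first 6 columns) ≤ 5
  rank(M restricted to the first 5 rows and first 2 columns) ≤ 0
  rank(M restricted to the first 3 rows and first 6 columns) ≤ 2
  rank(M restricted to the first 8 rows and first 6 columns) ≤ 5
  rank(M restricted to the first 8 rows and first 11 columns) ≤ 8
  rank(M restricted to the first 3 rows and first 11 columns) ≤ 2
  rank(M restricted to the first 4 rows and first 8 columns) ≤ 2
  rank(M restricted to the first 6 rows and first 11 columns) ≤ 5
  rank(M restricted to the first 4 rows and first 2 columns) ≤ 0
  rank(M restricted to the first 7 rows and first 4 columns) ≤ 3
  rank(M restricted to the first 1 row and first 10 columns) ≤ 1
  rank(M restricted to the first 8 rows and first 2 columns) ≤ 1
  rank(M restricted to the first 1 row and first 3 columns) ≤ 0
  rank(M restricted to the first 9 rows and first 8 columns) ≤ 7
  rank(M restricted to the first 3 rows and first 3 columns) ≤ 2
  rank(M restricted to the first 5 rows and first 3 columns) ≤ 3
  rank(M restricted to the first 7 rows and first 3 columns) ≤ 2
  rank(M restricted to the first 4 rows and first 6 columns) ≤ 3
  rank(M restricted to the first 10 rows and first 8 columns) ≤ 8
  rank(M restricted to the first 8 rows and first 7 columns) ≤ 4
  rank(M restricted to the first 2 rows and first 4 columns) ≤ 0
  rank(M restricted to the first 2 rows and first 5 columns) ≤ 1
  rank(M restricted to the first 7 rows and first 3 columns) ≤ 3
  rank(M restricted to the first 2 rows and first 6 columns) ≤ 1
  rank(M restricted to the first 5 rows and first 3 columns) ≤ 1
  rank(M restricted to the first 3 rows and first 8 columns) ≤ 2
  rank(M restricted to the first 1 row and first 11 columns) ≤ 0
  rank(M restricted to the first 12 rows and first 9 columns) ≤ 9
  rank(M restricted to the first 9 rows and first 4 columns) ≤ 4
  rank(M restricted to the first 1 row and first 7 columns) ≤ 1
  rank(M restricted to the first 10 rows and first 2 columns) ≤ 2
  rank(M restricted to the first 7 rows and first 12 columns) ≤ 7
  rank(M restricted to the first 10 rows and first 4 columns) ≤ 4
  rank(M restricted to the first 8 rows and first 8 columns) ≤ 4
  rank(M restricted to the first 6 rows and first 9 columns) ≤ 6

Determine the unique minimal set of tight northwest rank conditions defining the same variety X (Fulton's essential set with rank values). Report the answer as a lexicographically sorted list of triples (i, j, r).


Reconstructing r_w from the 44 given conditions:

  i=1: 0, 0, 0, 0, 0, 0, 0, 0, 0, 0, 0, 1
  i=2: 0, 0, 0, 0, 1, 1, 1, 1, 1, 1, 1, 2
  i=3: 0, 0, 0, 1, 2, 2, 2, 2, 2, 2, 2, 3
  i=4: 0, 0, 0, 1, 2, 2, 2, 2, 3, 3, 3, 4
  i=5: 0, 0, 1, 2, 3, 3, 3, 3, 4, 4, 4, 5
  i=6: 0, 1, 2, 3, 4, 4, 4, 4, 5, 5, 5, 6
  i=7: 0, 1, 2, 3, 4, 4, 4, 4, 5, 6, 6, 7
  i=8: 0, 1, 2, 3, 4, 4, 4, 4, 5, 6, 7, 8
  i=9: 1, 2, 3, 4, 5, 5, 5, 5, 6, 7, 8, 9
  i=10: 1, 2, 3, 4, 5, 5, 6, 6, 7, 8, 9, 10
  i=11: 1, 2, 3, 4, 5, 6, 7, 7, 8, 9, 10, 11
  i=12: 1, 2, 3, 4, 5, 6, 7, 8, 9, 10, 11, 12

the unique w with this rank table is (12, 5, 4, 9, 3, 2, 10, 11, 1, 7, 6, 8).

Rothe diagram D(w) (36 cells), 8 SE-corners (essential conditions):

[(1, 11, 0), (2, 4, 0), (4, 3, 0), (4, 8, 2), (5, 2, 0), (8, 1, 0), (8, 8, 4), (10, 6, 5)]


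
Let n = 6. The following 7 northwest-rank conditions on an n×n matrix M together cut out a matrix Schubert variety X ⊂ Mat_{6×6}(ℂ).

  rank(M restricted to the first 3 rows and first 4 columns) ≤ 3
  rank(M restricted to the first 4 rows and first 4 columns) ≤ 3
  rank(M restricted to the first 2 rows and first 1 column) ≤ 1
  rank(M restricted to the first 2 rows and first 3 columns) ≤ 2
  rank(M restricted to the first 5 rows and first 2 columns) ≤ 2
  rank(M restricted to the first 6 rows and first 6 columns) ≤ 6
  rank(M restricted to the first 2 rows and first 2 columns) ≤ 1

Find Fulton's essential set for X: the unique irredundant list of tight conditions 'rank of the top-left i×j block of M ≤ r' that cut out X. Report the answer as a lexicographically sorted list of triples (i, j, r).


The tightest implied rank at each (i,j), from the 7 conditions:

  i=1: 1  1  1  1  1  1
  i=2: 1  1  2  2  2  2
  i=3: 1  2  3  3  3  3
  i=4: 1  2  3  3  4  4
  i=5: 1  2  3  4  5  5
  i=6: 1  2  3  4  5  6

second differences of R give the permutation w = (1, 3, 2, 5, 4, 6).

Fulton essential set (2 of the 2 Rothe cells):

[(2, 2, 1), (4, 4, 3)]


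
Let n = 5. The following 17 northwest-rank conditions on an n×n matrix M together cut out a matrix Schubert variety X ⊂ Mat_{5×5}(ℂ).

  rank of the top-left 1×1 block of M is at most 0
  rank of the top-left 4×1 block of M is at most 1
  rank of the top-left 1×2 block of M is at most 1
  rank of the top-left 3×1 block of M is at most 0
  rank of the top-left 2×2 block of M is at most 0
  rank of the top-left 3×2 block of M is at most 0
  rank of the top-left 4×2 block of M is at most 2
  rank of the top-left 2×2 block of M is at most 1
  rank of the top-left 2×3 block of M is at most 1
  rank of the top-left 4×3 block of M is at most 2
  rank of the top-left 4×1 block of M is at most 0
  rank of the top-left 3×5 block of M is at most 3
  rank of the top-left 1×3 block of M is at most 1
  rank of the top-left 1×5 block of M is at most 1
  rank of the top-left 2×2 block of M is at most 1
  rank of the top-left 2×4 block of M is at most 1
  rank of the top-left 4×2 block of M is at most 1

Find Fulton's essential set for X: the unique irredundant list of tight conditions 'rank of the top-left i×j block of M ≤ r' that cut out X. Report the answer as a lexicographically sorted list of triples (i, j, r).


Reconstructing r_w from the 17 given conditions:

  0  0  1  1  1
  0  0  1  1  2
  0  0  1  2  3
  0  1  2  3  4
  1  2  3  4  5

the unique w with this rank table is (3, 5, 4, 2, 1).

Rothe diagram D(w) (8 cells), 3 SE-corners (essential conditions):

[(2, 4, 1), (3, 2, 0), (4, 1, 0)]


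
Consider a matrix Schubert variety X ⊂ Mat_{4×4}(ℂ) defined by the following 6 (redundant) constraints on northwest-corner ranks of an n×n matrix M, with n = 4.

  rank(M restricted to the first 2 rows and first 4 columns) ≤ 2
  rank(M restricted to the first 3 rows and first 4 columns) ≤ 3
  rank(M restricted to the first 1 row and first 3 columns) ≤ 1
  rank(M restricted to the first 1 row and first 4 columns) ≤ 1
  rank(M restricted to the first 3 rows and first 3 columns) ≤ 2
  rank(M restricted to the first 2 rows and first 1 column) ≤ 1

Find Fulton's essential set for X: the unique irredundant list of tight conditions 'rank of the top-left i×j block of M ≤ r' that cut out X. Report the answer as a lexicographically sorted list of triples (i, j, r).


Rank table r_w(4×4) implied by the 6 constraints:

  i=1: 1  1  1  1
  i=2: 1  2  2  2
  i=3: 1  2  2  3
  i=4: 1  2  3  4

the unique w with this rank table is (1, 2, 4, 3).

|D(w)|=1, |Ess(w)|=1:

[(3, 3, 2)]


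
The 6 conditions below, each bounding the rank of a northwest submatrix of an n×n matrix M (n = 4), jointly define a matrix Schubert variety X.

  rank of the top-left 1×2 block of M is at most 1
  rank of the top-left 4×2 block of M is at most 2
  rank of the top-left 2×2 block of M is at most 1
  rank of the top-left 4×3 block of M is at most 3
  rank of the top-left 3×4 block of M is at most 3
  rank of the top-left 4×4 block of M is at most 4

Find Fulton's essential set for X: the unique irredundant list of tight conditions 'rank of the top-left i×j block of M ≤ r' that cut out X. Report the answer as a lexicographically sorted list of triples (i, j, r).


Rank table r_w(4×4) implied by the 6 constraints:

  R[1]: 1, 1, 1, 1
  R[2]: 1, 1, 2, 2
  R[3]: 1, 2, 3, 3
  R[4]: 1, 2, 3, 4

second differences of R give the permutation w = (1, 3, 2, 4).

Rothe diagram D(w) (1 cell), 1 SE-corner (essential condition):

[(2, 2, 1)]


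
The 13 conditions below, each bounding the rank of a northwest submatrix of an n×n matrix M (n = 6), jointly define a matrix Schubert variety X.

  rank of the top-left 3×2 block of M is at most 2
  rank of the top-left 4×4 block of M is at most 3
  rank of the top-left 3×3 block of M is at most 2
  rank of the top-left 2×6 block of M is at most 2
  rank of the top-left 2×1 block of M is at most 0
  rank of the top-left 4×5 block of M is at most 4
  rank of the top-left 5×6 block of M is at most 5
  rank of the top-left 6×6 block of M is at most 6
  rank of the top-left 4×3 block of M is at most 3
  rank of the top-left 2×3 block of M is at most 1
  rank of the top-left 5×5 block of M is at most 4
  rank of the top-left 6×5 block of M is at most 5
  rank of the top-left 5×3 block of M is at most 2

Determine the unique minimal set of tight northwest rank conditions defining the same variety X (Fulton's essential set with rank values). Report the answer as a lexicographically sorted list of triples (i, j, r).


The tightest implied rank at each (i,j), from the 13 conditions:

  i=1: 0, 1, 1, 1, 1, 1
  i=2: 0, 1, 1, 2, 2, 2
  i=3: 1, 2, 2, 3, 3, 3
  i=4: 1, 2, 2, 3, 4, 4
  i=5: 1, 2, 2, 3, 4, 5
  i=6: 1, 2, 3, 4, 5, 6

giving w = (2, 4, 1, 5, 6, 3) via Δ²R.

D(w) has 5 cells with 3 SE-corners; essential set:

[(2, 1, 0), (2, 3, 1), (5, 3, 2)]


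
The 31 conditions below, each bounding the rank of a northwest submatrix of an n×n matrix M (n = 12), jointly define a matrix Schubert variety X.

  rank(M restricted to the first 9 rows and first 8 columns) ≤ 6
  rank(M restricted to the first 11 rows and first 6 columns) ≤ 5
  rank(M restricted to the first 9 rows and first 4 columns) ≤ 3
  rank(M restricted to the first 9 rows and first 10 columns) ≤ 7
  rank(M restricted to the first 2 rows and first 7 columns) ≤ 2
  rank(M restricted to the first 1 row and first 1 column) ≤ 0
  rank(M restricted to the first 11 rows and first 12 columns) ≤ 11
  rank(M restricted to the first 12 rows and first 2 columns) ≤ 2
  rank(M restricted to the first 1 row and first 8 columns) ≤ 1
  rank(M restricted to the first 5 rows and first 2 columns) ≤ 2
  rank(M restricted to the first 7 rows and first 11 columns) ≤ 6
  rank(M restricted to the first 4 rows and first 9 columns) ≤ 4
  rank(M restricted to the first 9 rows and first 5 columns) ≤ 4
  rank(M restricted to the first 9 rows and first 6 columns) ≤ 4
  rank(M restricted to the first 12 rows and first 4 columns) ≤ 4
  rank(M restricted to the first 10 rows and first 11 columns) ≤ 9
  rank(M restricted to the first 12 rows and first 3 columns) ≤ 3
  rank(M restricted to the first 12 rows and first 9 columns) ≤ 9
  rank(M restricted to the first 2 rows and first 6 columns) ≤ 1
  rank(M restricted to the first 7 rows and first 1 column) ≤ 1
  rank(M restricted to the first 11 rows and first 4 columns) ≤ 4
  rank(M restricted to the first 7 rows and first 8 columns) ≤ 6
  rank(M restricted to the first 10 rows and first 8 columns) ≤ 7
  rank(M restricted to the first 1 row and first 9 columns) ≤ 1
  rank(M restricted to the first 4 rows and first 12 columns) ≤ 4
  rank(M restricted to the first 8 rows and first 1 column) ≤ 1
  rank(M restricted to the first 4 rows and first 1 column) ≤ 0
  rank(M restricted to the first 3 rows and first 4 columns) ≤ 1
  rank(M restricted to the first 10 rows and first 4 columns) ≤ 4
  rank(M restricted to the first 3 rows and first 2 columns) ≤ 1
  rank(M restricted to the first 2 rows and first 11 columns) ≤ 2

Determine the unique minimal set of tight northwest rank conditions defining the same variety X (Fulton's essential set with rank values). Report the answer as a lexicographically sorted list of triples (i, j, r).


Recovering R(i,j) via the rank-extension bound from the 31 conditions:

  R[1]: 0, 1, 1, 1, 1, 1, 1, 1, 1, 1, 1, 1
  R[2]: 0, 1, 1, 1, 1, 1, 2, 2, 2, 2, 2, 2
  R[3]: 0, 1, 1, 1, 2, 2, 3, 3, 3, 3, 3, 3
  R[4]: 0, 1, 2, 2, 3, 3, 4, 4, 4, 4, 4, 4
  R[5]: 1, 2, 3, 3, 4, 4, 5, 5, 5, 5, 5, 5
  R[6]: 1, 2, 3, 3, 4, 4, 5, 6, 6, 6, 6, 6
  R[7]: 1, 2, 3, 3, 4, 4, 5, 6, 6, 6, 6, 7
  R[8]: 1, 2, 3, 3, 4, 4, 5, 6, 7, 7, 7, 8
  R[9]: 1, 2, 3, 3, 4, 4, 5, 6, 7, 7, 8, 9
  R[10]: 1, 2, 3, 4, 5, 5, 6, 7, 8, 8, 9, 10
  R[11]: 1, 2, 3, 4, 5, 5, 6, 7, 8, 9, 10, 11
  R[12]: 1, 2, 3, 4, 5, 6, 7, 8, 9, 10, 11, 12

reading off 1-entries of Δ²R: w = (2, 7, 5, 3, 1, 8, 12, 9, 11, 4, 10, 6).

ℓ(w)=23; the 8 essential cells (i,j,r):

[(2, 6, 1), (3, 4, 1), (4, 1, 0), (7, 11, 6), (9, 4, 3), (9, 6, 4), (9, 10, 7), (11, 6, 5)]


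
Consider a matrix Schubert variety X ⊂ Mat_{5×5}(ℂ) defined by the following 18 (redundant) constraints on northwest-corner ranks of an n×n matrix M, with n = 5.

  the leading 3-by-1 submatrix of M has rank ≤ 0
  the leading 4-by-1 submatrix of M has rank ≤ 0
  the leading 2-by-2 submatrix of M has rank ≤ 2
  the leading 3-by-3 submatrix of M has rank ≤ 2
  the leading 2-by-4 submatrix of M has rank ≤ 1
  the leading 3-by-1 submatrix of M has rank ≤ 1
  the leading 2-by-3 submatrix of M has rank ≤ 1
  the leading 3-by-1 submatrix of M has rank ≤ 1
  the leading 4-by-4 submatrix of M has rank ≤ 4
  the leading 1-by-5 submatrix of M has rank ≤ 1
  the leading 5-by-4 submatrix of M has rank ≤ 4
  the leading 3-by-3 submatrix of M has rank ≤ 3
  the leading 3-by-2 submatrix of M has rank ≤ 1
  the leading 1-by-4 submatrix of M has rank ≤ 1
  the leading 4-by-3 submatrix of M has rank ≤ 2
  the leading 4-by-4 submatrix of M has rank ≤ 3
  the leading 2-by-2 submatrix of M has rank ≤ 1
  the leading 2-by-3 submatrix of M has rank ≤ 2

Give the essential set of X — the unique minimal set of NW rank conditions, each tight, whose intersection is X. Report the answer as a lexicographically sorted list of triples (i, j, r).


Propagating the 18 rank bounds to every northwest block:

  R[1]: 0  1  1  1  1
  R[2]: 0  1  1  1  2
  R[3]: 0  1  2  2  3
  R[4]: 0  1  2  3  4
  R[5]: 1  2  3  4  5

second differences of R give the permutation w = (2, 5, 3, 4, 1).

Rothe diagram D(w) (6 cells), 2 SE-corners (essential conditions):

[(2, 4, 1), (4, 1, 0)]


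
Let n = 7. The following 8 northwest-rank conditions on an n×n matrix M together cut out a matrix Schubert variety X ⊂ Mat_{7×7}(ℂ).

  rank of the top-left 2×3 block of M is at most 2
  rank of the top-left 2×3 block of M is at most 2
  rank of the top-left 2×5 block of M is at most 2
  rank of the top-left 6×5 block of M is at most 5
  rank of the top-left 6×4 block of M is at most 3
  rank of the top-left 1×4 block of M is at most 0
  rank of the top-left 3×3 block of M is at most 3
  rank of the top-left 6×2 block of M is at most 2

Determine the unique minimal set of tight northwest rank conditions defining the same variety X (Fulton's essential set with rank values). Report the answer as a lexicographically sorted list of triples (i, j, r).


Recovering R(i,j) via the rank-extension bound from the 8 conditions:

  R[1]: 0 | 0 | 0 | 0 | 1 | 1 | 1
  R[2]: 1 | 1 | 1 | 1 | 2 | 2 | 2
  R[3]: 1 | 2 | 2 | 2 | 3 | 3 | 3
  R[4]: 1 | 2 | 3 | 3 | 4 | 4 | 4
  R[5]: 1 | 2 | 3 | 3 | 4 | 5 | 5
  R[6]: 1 | 2 | 3 | 3 | 4 | 5 | 6
  R[7]: 1 | 2 | 3 | 4 | 5 | 6 | 7

second differences of R give the permutation w = (5, 1, 2, 3, 6, 7, 4).

D(w) has 6 cells with 2 SE-corners; essential set:

[(1, 4, 0), (6, 4, 3)]


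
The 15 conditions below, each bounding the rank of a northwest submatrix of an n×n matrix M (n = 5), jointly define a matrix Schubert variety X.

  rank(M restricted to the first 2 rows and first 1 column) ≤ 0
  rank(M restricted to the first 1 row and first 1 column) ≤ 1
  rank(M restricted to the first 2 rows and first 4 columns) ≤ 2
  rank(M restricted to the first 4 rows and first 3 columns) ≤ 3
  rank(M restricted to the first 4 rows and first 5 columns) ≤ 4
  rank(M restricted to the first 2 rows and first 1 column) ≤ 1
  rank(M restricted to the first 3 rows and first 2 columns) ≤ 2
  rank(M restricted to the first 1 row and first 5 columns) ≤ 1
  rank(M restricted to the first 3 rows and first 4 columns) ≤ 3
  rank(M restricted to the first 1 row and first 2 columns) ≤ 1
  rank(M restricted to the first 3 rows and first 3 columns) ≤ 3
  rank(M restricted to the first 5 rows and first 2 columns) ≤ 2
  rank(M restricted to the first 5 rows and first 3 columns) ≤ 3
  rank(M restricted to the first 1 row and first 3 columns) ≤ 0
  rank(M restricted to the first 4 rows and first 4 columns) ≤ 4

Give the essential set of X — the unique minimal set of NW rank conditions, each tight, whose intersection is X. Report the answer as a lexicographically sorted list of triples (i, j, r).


Reconstructing r_w from the 15 given conditions:

  row 1: 0 | 0 | 0 | 1 | 1
  row 2: 0 | 1 | 1 | 2 | 2
  row 3: 1 | 2 | 2 | 3 | 3
  row 4: 1 | 2 | 3 | 4 | 4
  row 5: 1 | 2 | 3 | 4 | 5

the unique w with this rank table is (4, 2, 1, 3, 5).

|D(w)|=4, |Ess(w)|=2:

[(1, 3, 0), (2, 1, 0)]


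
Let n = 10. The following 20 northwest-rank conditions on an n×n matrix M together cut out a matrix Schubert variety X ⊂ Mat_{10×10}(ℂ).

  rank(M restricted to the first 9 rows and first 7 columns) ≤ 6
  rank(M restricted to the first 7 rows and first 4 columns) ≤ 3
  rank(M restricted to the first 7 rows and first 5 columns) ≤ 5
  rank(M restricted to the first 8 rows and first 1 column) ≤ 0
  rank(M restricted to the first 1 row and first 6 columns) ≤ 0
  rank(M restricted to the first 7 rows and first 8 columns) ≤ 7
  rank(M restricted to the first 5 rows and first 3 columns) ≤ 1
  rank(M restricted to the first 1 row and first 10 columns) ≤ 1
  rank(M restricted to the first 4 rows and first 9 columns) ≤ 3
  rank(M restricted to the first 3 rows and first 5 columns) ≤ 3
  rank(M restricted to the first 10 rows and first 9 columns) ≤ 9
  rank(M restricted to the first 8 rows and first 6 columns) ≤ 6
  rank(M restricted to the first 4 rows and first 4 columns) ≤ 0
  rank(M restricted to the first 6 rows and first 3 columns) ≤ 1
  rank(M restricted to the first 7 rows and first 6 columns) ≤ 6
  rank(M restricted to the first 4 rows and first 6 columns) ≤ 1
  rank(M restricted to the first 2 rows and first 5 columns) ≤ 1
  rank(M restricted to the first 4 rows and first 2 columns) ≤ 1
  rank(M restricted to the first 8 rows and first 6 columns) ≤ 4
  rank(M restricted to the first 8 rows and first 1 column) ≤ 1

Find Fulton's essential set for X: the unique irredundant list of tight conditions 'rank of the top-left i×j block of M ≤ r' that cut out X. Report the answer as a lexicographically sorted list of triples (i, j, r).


Computing R[i][j] = min implied NW-rank bound (n=10, 20 conditions):

  i=1: 0, 0, 0, 0, 0, 0, 1, 1, 1, 1
  i=2: 0, 0, 0, 0, 1, 1, 2, 2, 2, 2
  i=3: 0, 0, 0, 0, 1, 1, 2, 3, 3, 3
  i=4: 0, 0, 0, 0, 1, 1, 2, 3, 3, 4
  i=5: 0, 1, 1, 1, 2, 2, 3, 4, 4, 5
  i=6: 0, 1, 1, 2, 3, 3, 4, 5, 5, 6
  i=7: 0, 1, 2, 3, 4, 4, 5, 6, 6, 7
  i=8: 0, 1, 2, 3, 4, 4, 5, 6, 7, 8
  i=9: 1, 2, 3, 4, 5, 5, 6, 7, 8, 9
  i=10: 1, 2, 3, 4, 5, 6, 7, 8, 9, 10

giving w = (7, 5, 8, 10, 2, 4, 3, 9, 1, 6) via Δ²R.

D(w) has 27 cells with 7 SE-corners; essential set:

[(1, 6, 0), (4, 4, 0), (4, 6, 1), (4, 9, 3), (6, 3, 1), (8, 1, 0), (8, 6, 4)]


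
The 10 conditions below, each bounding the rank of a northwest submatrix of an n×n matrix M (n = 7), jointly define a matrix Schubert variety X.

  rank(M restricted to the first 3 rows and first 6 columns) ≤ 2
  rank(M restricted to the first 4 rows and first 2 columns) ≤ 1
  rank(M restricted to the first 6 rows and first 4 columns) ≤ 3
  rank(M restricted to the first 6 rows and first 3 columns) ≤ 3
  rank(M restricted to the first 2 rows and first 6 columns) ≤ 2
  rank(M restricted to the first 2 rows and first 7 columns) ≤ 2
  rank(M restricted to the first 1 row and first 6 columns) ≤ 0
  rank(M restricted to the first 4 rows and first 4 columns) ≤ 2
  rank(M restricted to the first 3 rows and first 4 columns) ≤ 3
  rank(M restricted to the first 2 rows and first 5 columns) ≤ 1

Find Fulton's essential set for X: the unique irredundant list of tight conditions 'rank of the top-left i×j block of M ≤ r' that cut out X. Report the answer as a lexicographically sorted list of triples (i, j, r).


Reconstructing r_w from the 10 given conditions:

  row 1: 0 0 0 0 0 0 1
  row 2: 1 1 1 1 1 1 2
  row 3: 1 1 2 2 2 2 3
  row 4: 1 1 2 2 3 3 4
  row 5: 1 2 3 3 4 4 5
  row 6: 1 2 3 3 4 5 6
  row 7: 1 2 3 4 5 6 7

so w = (7, 1, 3, 5, 2, 6, 4).

4 SE-corners of the 10-cell Rothe diagram give Ess(w):

[(1, 6, 0), (4, 2, 1), (4, 4, 2), (6, 4, 3)]


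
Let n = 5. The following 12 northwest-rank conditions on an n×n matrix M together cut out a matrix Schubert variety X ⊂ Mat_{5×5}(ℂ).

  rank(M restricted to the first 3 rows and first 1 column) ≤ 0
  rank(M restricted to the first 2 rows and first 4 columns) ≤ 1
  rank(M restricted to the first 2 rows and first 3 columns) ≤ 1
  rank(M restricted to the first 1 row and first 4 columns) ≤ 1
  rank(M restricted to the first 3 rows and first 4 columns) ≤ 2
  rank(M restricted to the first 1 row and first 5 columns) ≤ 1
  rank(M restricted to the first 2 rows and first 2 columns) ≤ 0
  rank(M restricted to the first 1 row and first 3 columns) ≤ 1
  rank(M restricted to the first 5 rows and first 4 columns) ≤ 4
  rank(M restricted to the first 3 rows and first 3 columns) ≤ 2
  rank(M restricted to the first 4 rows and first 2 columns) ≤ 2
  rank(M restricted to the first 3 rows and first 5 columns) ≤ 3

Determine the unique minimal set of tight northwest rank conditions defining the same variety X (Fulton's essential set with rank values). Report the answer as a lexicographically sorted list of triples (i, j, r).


Rank table r_w(5×5) implied by the 12 constraints:

  i=1: 0, 0, 1, 1, 1
  i=2: 0, 0, 1, 1, 2
  i=3: 0, 1, 2, 2, 3
  i=4: 1, 2, 3, 3, 4
  i=5: 1, 2, 3, 4, 5

giving w = (3, 5, 2, 1, 4) via Δ²R.

ℓ(w)=6; the 3 essential cells (i,j,r):

[(2, 2, 0), (2, 4, 1), (3, 1, 0)]


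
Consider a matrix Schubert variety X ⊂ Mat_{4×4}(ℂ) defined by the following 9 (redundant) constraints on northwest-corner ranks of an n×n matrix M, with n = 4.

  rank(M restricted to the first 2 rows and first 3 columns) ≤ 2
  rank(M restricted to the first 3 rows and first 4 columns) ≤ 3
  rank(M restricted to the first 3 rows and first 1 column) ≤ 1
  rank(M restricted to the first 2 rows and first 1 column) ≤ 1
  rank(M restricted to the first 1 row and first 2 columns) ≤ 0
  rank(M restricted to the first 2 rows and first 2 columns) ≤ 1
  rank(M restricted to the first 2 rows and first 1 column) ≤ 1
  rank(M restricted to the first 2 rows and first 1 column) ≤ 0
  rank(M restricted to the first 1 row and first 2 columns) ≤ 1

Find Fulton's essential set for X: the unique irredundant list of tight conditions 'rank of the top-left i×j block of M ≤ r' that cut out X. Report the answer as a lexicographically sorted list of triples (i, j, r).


Rank table r_w(4×4) implied by the 9 constraints:

  row 1: 0, 0, 1, 1
  row 2: 0, 1, 2, 2
  row 3: 1, 2, 3, 3
  row 4: 1, 2, 3, 4

reading off 1-entries of Δ²R: w = (3, 2, 1, 4).

2 SE-corners of the 3-cell Rothe diagram give Ess(w):

[(1, 2, 0), (2, 1, 0)]
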